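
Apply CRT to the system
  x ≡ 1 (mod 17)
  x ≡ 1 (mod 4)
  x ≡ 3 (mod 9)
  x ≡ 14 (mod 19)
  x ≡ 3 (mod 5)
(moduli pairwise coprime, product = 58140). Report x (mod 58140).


Product of moduli M = 17 · 4 · 9 · 19 · 5 = 58140.
Merge one congruence at a time:
  Start: x ≡ 1 (mod 17).
  Combine with x ≡ 1 (mod 4); new modulus lcm = 68.
    Write x = 1 + 17·t and substitute into x ≡ 1 (mod 4): 17·t ≡ 1 − 1 = 0 (mod 4).
    Reduce coefficients mod 4: 1·t ≡ 0 (mod 4).
    So t ≡ 0 (mod 4).
    Then x = 1 + 17·0 = 1, valid modulo lcm(17, 4) = 68: x ≡ 1 (mod 68).
  Combine with x ≡ 3 (mod 9); new modulus lcm = 612.
    Write x = 1 + 68·t and substitute into x ≡ 3 (mod 9): 68·t ≡ 3 − 1 = 2 (mod 9).
    Reduce coefficients mod 9: 5·t ≡ 2 (mod 9).
    The inverse of 5 mod 9 is 2 (since 5·2 = 10 = 1·9 + 1), so t ≡ 2·2 = 4 ≡ 4 (mod 9).
    Then x = 1 + 68·4 = 273, valid modulo lcm(68, 9) = 612: x ≡ 273 (mod 612).
  Combine with x ≡ 14 (mod 19); new modulus lcm = 11628.
    Write x = 273 + 612·t and substitute into x ≡ 14 (mod 19): 612·t ≡ 14 − 273 = -259 (mod 19).
    Reduce coefficients mod 19: 4·t ≡ 7 (mod 19).
    The inverse of 4 mod 19 is 5 (since 4·5 = 20 = 1·19 + 1), so t ≡ 5·7 = 35 ≡ 16 (mod 19).
    Then x = 273 + 612·16 = 10065, valid modulo lcm(612, 19) = 11628: x ≡ 10065 (mod 11628).
  Combine with x ≡ 3 (mod 5); new modulus lcm = 58140.
    Write x = 10065 + 11628·t and substitute into x ≡ 3 (mod 5): 11628·t ≡ 3 − 10065 = -10062 (mod 5).
    Reduce coefficients mod 5: 3·t ≡ 3 (mod 5).
    The inverse of 3 mod 5 is 2 (since 3·2 = 6 = 1·5 + 1), so t ≡ 2·3 = 6 ≡ 1 (mod 5).
    Then x = 10065 + 11628·1 = 21693, valid modulo lcm(11628, 5) = 58140: x ≡ 21693 (mod 58140).
Verify against each original: 21693 mod 17 = 1, 21693 mod 4 = 1, 21693 mod 9 = 3, 21693 mod 19 = 14, 21693 mod 5 = 3.

x ≡ 21693 (mod 58140).


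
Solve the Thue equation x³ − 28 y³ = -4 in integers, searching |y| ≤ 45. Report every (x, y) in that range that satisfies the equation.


The equation is x³ - 28y³ = -4. For fixed y, x³ = 28·y³ − 4, so a solution requires the RHS to be a perfect cube.
Strategy: iterate y from -45 to 45, compute RHS = 28·y³ − 4, and check whether it is a (positive or negative) perfect cube.
Check small values of y:
  y = 0: RHS = -4 is not a perfect cube.
  y = 1: RHS = 24 is not a perfect cube.
  y = -1: RHS = -32 is not a perfect cube.
  y = 2: RHS = 220 is not a perfect cube.
  y = -2: RHS = -228 is not a perfect cube.
  y = 3: RHS = 752 is not a perfect cube.
  y = -3: RHS = -760 is not a perfect cube.
Continuing the search up to |y| = 45 finds no solutions either.
No (x, y) in the scanned range satisfies the equation.

No integer solutions with |y| ≤ 45.


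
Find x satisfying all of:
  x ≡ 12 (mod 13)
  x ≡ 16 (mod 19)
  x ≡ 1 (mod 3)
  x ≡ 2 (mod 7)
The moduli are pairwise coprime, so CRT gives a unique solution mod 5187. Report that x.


Product of moduli M = 13 · 19 · 3 · 7 = 5187.
Merge one congruence at a time:
  Start: x ≡ 12 (mod 13).
  Combine with x ≡ 16 (mod 19); new modulus lcm = 247.
    Write x = 12 + 13·t and substitute into x ≡ 16 (mod 19): 13·t ≡ 16 − 12 = 4 (mod 19).
    The inverse of 13 mod 19 is 3 (since 13·3 = 39 = 2·19 + 1), so t ≡ 3·4 = 12 ≡ 12 (mod 19).
    Then x = 12 + 13·12 = 168, valid modulo lcm(13, 19) = 247: x ≡ 168 (mod 247).
  Combine with x ≡ 1 (mod 3); new modulus lcm = 741.
    Write x = 168 + 247·t and substitute into x ≡ 1 (mod 3): 247·t ≡ 1 − 168 = -167 (mod 3).
    Reduce coefficients mod 3: 1·t ≡ 1 (mod 3).
    So t ≡ 1 (mod 3).
    Then x = 168 + 247·1 = 415, valid modulo lcm(247, 3) = 741: x ≡ 415 (mod 741).
  Combine with x ≡ 2 (mod 7); new modulus lcm = 5187.
    Write x = 415 + 741·t and substitute into x ≡ 2 (mod 7): 741·t ≡ 2 − 415 = -413 (mod 7).
    Reduce coefficients mod 7: 6·t ≡ 0 (mod 7).
    The inverse of 6 mod 7 is 6 (since 6·6 = 36 = 5·7 + 1), so t ≡ 6·0 = 0 ≡ 0 (mod 7).
    Then x = 415 + 741·0 = 415, valid modulo lcm(741, 7) = 5187: x ≡ 415 (mod 5187).
Verify against each original: 415 mod 13 = 12, 415 mod 19 = 16, 415 mod 3 = 1, 415 mod 7 = 2.

x ≡ 415 (mod 5187).


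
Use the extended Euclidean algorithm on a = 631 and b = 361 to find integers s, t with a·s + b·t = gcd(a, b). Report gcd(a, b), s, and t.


Euclidean algorithm on (631, 361) — divide until remainder is 0:
  631 = 1 · 361 + 270
  361 = 1 · 270 + 91
  270 = 2 · 91 + 88
  91 = 1 · 88 + 3
  88 = 29 · 3 + 1
  3 = 3 · 1 + 0
gcd(631, 361) = 1.
Track Bezout coefficients alongside the remainders: start with r₀ = 631 = a·1 + b·0 (s = 1, t = 0) and r₁ = 361 = a·0 + b·1 (s = 0, t = 1); each new remainder r_{k+1} = r_{k-1} − q_k·r_k inherits s_{k+1} = s_{k-1} − q_k·s_k, t_{k+1} = t_{k-1} − q_k·t_k, so r_k = a·s_k + b·t_k at every step:
  q = 1: r = 270, s = 1 − 1·0 = 1, t = 0 − 1·1 = -1  (check: 631·1 + 361·(-1) = 270)
  q = 1: r = 91, s = 0 − 1·1 = -1, t = 1 − 1·(-1) = 2  (check: 631·(-1) + 361·2 = 91)
  q = 2: r = 88, s = 1 − 2·(-1) = 3, t = -1 − 2·2 = -5  (check: 631·3 + 361·(-5) = 88)
  q = 1: r = 3, s = -1 − 1·3 = -4, t = 2 − 1·(-5) = 7  (check: 631·(-4) + 361·7 = 3)
  q = 29: r = 1, s = 3 − 29·(-4) = 119, t = -5 − 29·7 = -208  (check: 631·119 + 361·(-208) = 1)
The row with r = 1 (the gcd) gives the Bezout coefficients s = 119, t = -208.
Result: 631 · (119) + 361 · (-208) = 1.

gcd(631, 361) = 1; s = 119, t = -208 (check: 631·119 + 361·(-208) = 1).


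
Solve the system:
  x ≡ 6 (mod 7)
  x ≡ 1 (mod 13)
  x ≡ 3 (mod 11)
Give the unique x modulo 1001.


Moduli 7, 13, 11 are pairwise coprime; by CRT there is a unique solution modulo M = 7 · 13 · 11 = 1001.
Solve pairwise, accumulating the modulus:
  Start with x ≡ 6 (mod 7).
  Combine with x ≡ 1 (mod 13): since gcd(7, 13) = 1, we get a unique residue mod 91.
    Write x = 6 + 7·t and substitute into x ≡ 1 (mod 13): 7·t ≡ 1 − 6 = -5 (mod 13).
    Reduce coefficients mod 13: 7·t ≡ 8 (mod 13).
    The inverse of 7 mod 13 is 2 (since 7·2 = 14 = 1·13 + 1), so t ≡ 2·8 = 16 ≡ 3 (mod 13).
    Then x = 6 + 7·3 = 27, valid modulo lcm(7, 13) = 91: x ≡ 27 (mod 91).
  Combine with x ≡ 3 (mod 11): since gcd(91, 11) = 1, we get a unique residue mod 1001.
    Write x = 27 + 91·t and substitute into x ≡ 3 (mod 11): 91·t ≡ 3 − 27 = -24 (mod 11).
    Reduce coefficients mod 11: 3·t ≡ 9 (mod 11).
    The inverse of 3 mod 11 is 4 (since 3·4 = 12 = 1·11 + 1), so t ≡ 4·9 = 36 ≡ 3 (mod 11).
    Then x = 27 + 91·3 = 300, valid modulo lcm(91, 11) = 1001: x ≡ 300 (mod 1001).
Verify: 300 mod 7 = 6 ✓, 300 mod 13 = 1 ✓, 300 mod 11 = 3 ✓.

x ≡ 300 (mod 1001).


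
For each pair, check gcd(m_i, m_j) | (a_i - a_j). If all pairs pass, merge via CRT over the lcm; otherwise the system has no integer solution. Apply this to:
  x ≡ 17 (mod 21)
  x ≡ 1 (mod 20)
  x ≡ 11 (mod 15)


Moduli 21, 20, 15 are not pairwise coprime, so CRT works modulo lcm(m_i) when all pairwise compatibility conditions hold.
Pairwise compatibility: gcd(m_i, m_j) must divide a_i - a_j for every pair.
Merge one congruence at a time:
  Start: x ≡ 17 (mod 21).
  Combine with x ≡ 1 (mod 20): gcd(21, 20) = 1; 1 - 17 = -16, which IS divisible by 1, so compatible.
    Write x = 17 + 21·t and substitute into x ≡ 1 (mod 20): 21·t ≡ 1 − 17 = -16 (mod 20).
    Reduce coefficients mod 20: 1·t ≡ 4 (mod 20).
    So t ≡ 4 (mod 20).
    Then x = 17 + 21·4 = 101, valid modulo lcm(21, 20) = 420: x ≡ 101 (mod 420).
  Combine with x ≡ 11 (mod 15): gcd(420, 15) = 15; 11 - 101 = -90, which IS divisible by 15, so compatible.
    Write x = 101 + 420·t and substitute into x ≡ 11 (mod 15): 420·t ≡ 11 − 101 = -90 (mod 15).
    Divide the congruence (and modulus) by g = 15: 28·t ≡ -6 (mod 1).
    Modulo 1 every t works; take t = 0.
    Then x = 101 + 420·0 = 101, valid modulo lcm(420, 15) = 420: x ≡ 101 (mod 420).
Verify: 101 mod 21 = 17, 101 mod 20 = 1, 101 mod 15 = 11.

x ≡ 101 (mod 420).


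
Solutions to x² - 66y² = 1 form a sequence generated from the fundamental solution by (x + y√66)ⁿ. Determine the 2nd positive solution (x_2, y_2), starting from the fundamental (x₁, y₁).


Step 1: Find the fundamental solution (x₁, y₁) of x² - 66y² = 1.
  Expand √66 as a continued fraction. a₀ = ⌊√66⌋ = 8; iterate m_{k+1} = d_k·a_k − m_k, d_{k+1} = (66 − m_{k+1}²)/d_k, a_{k+1} = ⌊(a₀ + m_{k+1})/d_{k+1}⌋ (starting m₀ = 0, d₀ = 1), with convergents p_k = a_k·p_{k-1} + p_{k-2}, q_k = a_k·q_{k-1} + q_{k-2} (p₋₁ = 1, q₋₁ = 0):
  k = 0: a₀ = 8; p₀/q₀ = 8/1; p₀² − 66·q₀² = 64 − 66 = -2.
  k = 1: m = 8, d = 2, a = ⌊(8 + 8)/2⌋ = 8; p/q = (8·8 + 1)/(8·1 + 0) = 65/8; p² − 66·q² = 4225 − 4224 = 1.
  The first convergent with p² − 66·q² = 1 gives the fundamental solution (x₁, y₁) = (65, 8).
Step 2: Apply the recurrence (x_{n+1}, y_{n+1}) = (x₁x_n + 66y₁y_n, x₁y_n + y₁x_n) repeatedly.
  From (x_1, y_1) = (65, 8): x_2 = 65·65 + 66·8·8 = 8449; y_2 = 65·8 + 8·65 = 1040.
Step 3: Verify x_2² - 66·y_2² = 71385601 - 71385600 = 1 (should be 1). ✓

(x_1, y_1) = (65, 8); (x_2, y_2) = (8449, 1040).


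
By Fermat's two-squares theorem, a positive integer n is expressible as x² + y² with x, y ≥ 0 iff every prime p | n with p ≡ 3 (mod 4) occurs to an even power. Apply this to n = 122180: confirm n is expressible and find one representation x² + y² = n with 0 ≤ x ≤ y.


Step 1: Factor n = 122180 = 2^2 · 5 · 41 · 149.
Step 2: Check the mod-4 condition on each prime factor: 2 = 2 (special); 5 ≡ 1 (mod 4), exponent 1; 41 ≡ 1 (mod 4), exponent 1; 149 ≡ 1 (mod 4), exponent 1.
All primes ≡ 3 (mod 4) appear to even exponent (or don't appear), so by the two-squares theorem n IS expressible as a sum of two squares.
Step 3: Build a representation. Group n = k² · m with k = 2 and m = 5 · 41 · 149 = 30545 (a product of primes ≡ 1 (mod 4)); a representation of m scales to one of n via (k·x)² + (k·y)² = k²(x² + y²). Each prime p ≡ 1 (mod 4) is itself a sum of two squares; find a² by testing p − a² for a perfect square:
  5: 5 − 1² = 4 = 2² ⇒ 5 = 1² + 2².
  41: 41 − 1² = 40, 41 − 2² = 37, 41 − 3² = 32, 41 − 4² = 25 = 5² ⇒ 41 = 4² + 5².
  149: 149 − 1² = 148, 149 − 2² = 145, 149 − 3² = 140, 149 − 4² = 133, 149 − 5² = 124, 149 − 6² = 113, 149 − 7² = 100 = 10² ⇒ 149 = 7² + 10².
  Combine using the Brahmagupta–Fibonacci identity (a² + b²)(c² + d²) = (ac − bd)² + (ad + bc)² = (ac + bd)² + (ad − bc)²:
  5 · 41 = 205: from (1² + 2²)(4² + 5²), take (1·4 − 2·5, 1·5 + 2·4) = (4 − 10, 5 + 8) = (-6, 13); dropping signs (only squares matter) gives (6, 13); check 6² + 13² = 36 + 169 = 205 ✓.
  205 · 149 = 30545: from (6² + 13²)(7² + 10²), take (6·7 − 13·10, 6·10 + 13·7) = (42 − 130, 60 + 91) = (-88, 151); dropping signs (only squares matter) gives (88, 151); check 88² + 151² = 7744 + 22801 = 30545 ✓.
  Scale by k = 2: (2·88, 2·151) = (176, 302).
Step 4: Order so x ≤ y and verify: 176² + 302² = 30976 + 91204 = 122180 = n. ✓

n = 122180 = 176² + 302² (one valid representation with x ≤ y).


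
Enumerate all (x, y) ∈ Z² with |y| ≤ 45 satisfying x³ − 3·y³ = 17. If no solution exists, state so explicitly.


The equation is x³ - 3y³ = 17. For fixed y, x³ = 3·y³ + 17, so a solution requires the RHS to be a perfect cube.
Strategy: iterate y from -45 to 45, compute RHS = 3·y³ + 17, and check whether it is a (positive or negative) perfect cube.
Check small values of y:
  y = 0: RHS = 17 is not a perfect cube.
  y = 1: RHS = 20 is not a perfect cube.
  y = -1: RHS = 14 is not a perfect cube.
  y = 2: RHS = 41 is not a perfect cube.
  y = -2: RHS = -7 is not a perfect cube.
  y = 3: RHS = 98 is not a perfect cube.
  y = -3: RHS = -64 = (-4)³ ⇒ x = -4 works.
Continuing the search up to |y| = 45 finds no further solutions beyond those listed.
Collected solutions: (-4, -3).

Solutions (with |y| ≤ 45): (-4, -3).


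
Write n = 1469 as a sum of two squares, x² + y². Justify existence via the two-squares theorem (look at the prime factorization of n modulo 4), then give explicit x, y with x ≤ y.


Step 1: Factor n = 1469 = 13 · 113.
Step 2: Check the mod-4 condition on each prime factor: 13 ≡ 1 (mod 4), exponent 1; 113 ≡ 1 (mod 4), exponent 1.
All primes ≡ 3 (mod 4) appear to even exponent (or don't appear), so by the two-squares theorem n IS expressible as a sum of two squares.
Step 3: Build a representation. Here n = 13 · 113 is a product of primes ≡ 1 (mod 4). Each prime p ≡ 1 (mod 4) is itself a sum of two squares; find a² by testing p − a² for a perfect square:
  13: 13 − 1² = 12, 13 − 2² = 9 = 3² ⇒ 13 = 2² + 3².
  113: 113 − 1² = 112, 113 − 2² = 109, 113 − 3² = 104, 113 − 4² = 97, 113 − 5² = 88, 113 − 6² = 77, 113 − 7² = 64 = 8² ⇒ 113 = 7² + 8².
  Combine using the Brahmagupta–Fibonacci identity (a² + b²)(c² + d²) = (ac − bd)² + (ad + bc)² = (ac + bd)² + (ad − bc)²:
  13 · 113 = 1469: from (2² + 3²)(7² + 8²), take (2·7 − 3·8, 2·8 + 3·7) = (14 − 24, 16 + 21) = (-10, 37); dropping signs (only squares matter) gives (10, 37); check 10² + 37² = 100 + 1369 = 1469 ✓.
Step 4: Order so x ≤ y and verify: 10² + 37² = 100 + 1369 = 1469 = n. ✓

n = 1469 = 10² + 37² (one valid representation with x ≤ y).


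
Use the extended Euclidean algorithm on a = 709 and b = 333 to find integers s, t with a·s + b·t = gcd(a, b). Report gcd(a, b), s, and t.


Euclidean algorithm on (709, 333) — divide until remainder is 0:
  709 = 2 · 333 + 43
  333 = 7 · 43 + 32
  43 = 1 · 32 + 11
  32 = 2 · 11 + 10
  11 = 1 · 10 + 1
  10 = 10 · 1 + 0
gcd(709, 333) = 1.
Track Bezout coefficients alongside the remainders: start with r₀ = 709 = a·1 + b·0 (s = 1, t = 0) and r₁ = 333 = a·0 + b·1 (s = 0, t = 1); each new remainder r_{k+1} = r_{k-1} − q_k·r_k inherits s_{k+1} = s_{k-1} − q_k·s_k, t_{k+1} = t_{k-1} − q_k·t_k, so r_k = a·s_k + b·t_k at every step:
  q = 2: r = 43, s = 1 − 2·0 = 1, t = 0 − 2·1 = -2  (check: 709·1 + 333·(-2) = 43)
  q = 7: r = 32, s = 0 − 7·1 = -7, t = 1 − 7·(-2) = 15  (check: 709·(-7) + 333·15 = 32)
  q = 1: r = 11, s = 1 − 1·(-7) = 8, t = -2 − 1·15 = -17  (check: 709·8 + 333·(-17) = 11)
  q = 2: r = 10, s = -7 − 2·8 = -23, t = 15 − 2·(-17) = 49  (check: 709·(-23) + 333·49 = 10)
  q = 1: r = 1, s = 8 − 1·(-23) = 31, t = -17 − 1·49 = -66  (check: 709·31 + 333·(-66) = 1)
The row with r = 1 (the gcd) gives the Bezout coefficients s = 31, t = -66.
Result: 709 · (31) + 333 · (-66) = 1.

gcd(709, 333) = 1; s = 31, t = -66 (check: 709·31 + 333·(-66) = 1).


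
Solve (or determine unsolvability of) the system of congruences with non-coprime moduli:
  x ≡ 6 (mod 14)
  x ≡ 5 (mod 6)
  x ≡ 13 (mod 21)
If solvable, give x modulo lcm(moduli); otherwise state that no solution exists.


Moduli 14, 6, 21 are not pairwise coprime, so CRT works modulo lcm(m_i) when all pairwise compatibility conditions hold.
Pairwise compatibility: gcd(m_i, m_j) must divide a_i - a_j for every pair.
Merge one congruence at a time:
  Start: x ≡ 6 (mod 14).
  Combine with x ≡ 5 (mod 6): gcd(14, 6) = 2, and 5 - 6 = -1 is NOT divisible by 2.
    ⇒ system is inconsistent (no integer solution).

No solution (the system is inconsistent).


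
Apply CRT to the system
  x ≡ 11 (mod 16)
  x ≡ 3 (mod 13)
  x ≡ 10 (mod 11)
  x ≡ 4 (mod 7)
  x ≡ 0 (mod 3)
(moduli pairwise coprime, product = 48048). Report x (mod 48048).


Product of moduli M = 16 · 13 · 11 · 7 · 3 = 48048.
Merge one congruence at a time:
  Start: x ≡ 11 (mod 16).
  Combine with x ≡ 3 (mod 13); new modulus lcm = 208.
    Write x = 11 + 16·t and substitute into x ≡ 3 (mod 13): 16·t ≡ 3 − 11 = -8 (mod 13).
    Reduce coefficients mod 13: 3·t ≡ 5 (mod 13).
    The inverse of 3 mod 13 is 9 (since 3·9 = 27 = 2·13 + 1), so t ≡ 9·5 = 45 ≡ 6 (mod 13).
    Then x = 11 + 16·6 = 107, valid modulo lcm(16, 13) = 208: x ≡ 107 (mod 208).
  Combine with x ≡ 10 (mod 11); new modulus lcm = 2288.
    Write x = 107 + 208·t and substitute into x ≡ 10 (mod 11): 208·t ≡ 10 − 107 = -97 (mod 11).
    Reduce coefficients mod 11: 10·t ≡ 2 (mod 11).
    The inverse of 10 mod 11 is 10 (since 10·10 = 100 = 9·11 + 1), so t ≡ 10·2 = 20 ≡ 9 (mod 11).
    Then x = 107 + 208·9 = 1979, valid modulo lcm(208, 11) = 2288: x ≡ 1979 (mod 2288).
  Combine with x ≡ 4 (mod 7); new modulus lcm = 16016.
    Write x = 1979 + 2288·t and substitute into x ≡ 4 (mod 7): 2288·t ≡ 4 − 1979 = -1975 (mod 7).
    Reduce coefficients mod 7: 6·t ≡ 6 (mod 7).
    The inverse of 6 mod 7 is 6 (since 6·6 = 36 = 5·7 + 1), so t ≡ 6·6 = 36 ≡ 1 (mod 7).
    Then x = 1979 + 2288·1 = 4267, valid modulo lcm(2288, 7) = 16016: x ≡ 4267 (mod 16016).
  Combine with x ≡ 0 (mod 3); new modulus lcm = 48048.
    Write x = 4267 + 16016·t and substitute into x ≡ 0 (mod 3): 16016·t ≡ 0 − 4267 = -4267 (mod 3).
    Reduce coefficients mod 3: 2·t ≡ 2 (mod 3).
    The inverse of 2 mod 3 is 2 (since 2·2 = 4 = 1·3 + 1), so t ≡ 2·2 = 4 ≡ 1 (mod 3).
    Then x = 4267 + 16016·1 = 20283, valid modulo lcm(16016, 3) = 48048: x ≡ 20283 (mod 48048).
Verify against each original: 20283 mod 16 = 11, 20283 mod 13 = 3, 20283 mod 11 = 10, 20283 mod 7 = 4, 20283 mod 3 = 0.

x ≡ 20283 (mod 48048).


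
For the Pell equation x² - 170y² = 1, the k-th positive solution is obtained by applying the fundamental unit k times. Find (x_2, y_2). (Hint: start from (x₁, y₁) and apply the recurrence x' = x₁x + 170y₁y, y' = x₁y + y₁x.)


Step 1: Find the fundamental solution (x₁, y₁) of x² - 170y² = 1.
  Expand √170 as a continued fraction. a₀ = ⌊√170⌋ = 13; iterate m_{k+1} = d_k·a_k − m_k, d_{k+1} = (170 − m_{k+1}²)/d_k, a_{k+1} = ⌊(a₀ + m_{k+1})/d_{k+1}⌋ (starting m₀ = 0, d₀ = 1), with convergents p_k = a_k·p_{k-1} + p_{k-2}, q_k = a_k·q_{k-1} + q_{k-2} (p₋₁ = 1, q₋₁ = 0):
  k = 0: a₀ = 13; p₀/q₀ = 13/1; p₀² − 170·q₀² = 169 − 170 = -1.
  k = 1: m = 13, d = 1, a = ⌊(13 + 13)/1⌋ = 26; p/q = (26·13 + 1)/(26·1 + 0) = 339/26; p² − 170·q² = 114921 − 114920 = 1.
  The first convergent with p² − 170·q² = 1 gives the fundamental solution (x₁, y₁) = (339, 26).
Step 2: Apply the recurrence (x_{n+1}, y_{n+1}) = (x₁x_n + 170y₁y_n, x₁y_n + y₁x_n) repeatedly.
  From (x_1, y_1) = (339, 26): x_2 = 339·339 + 170·26·26 = 229841; y_2 = 339·26 + 26·339 = 17628.
Step 3: Verify x_2² - 170·y_2² = 52826885281 - 52826885280 = 1 (should be 1). ✓

(x_1, y_1) = (339, 26); (x_2, y_2) = (229841, 17628).


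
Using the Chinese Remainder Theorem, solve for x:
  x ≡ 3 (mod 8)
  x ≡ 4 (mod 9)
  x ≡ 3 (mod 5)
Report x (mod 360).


Moduli 8, 9, 5 are pairwise coprime; by CRT there is a unique solution modulo M = 8 · 9 · 5 = 360.
Solve pairwise, accumulating the modulus:
  Start with x ≡ 3 (mod 8).
  Combine with x ≡ 4 (mod 9): since gcd(8, 9) = 1, we get a unique residue mod 72.
    Write x = 3 + 8·t and substitute into x ≡ 4 (mod 9): 8·t ≡ 4 − 3 = 1 (mod 9).
    The inverse of 8 mod 9 is 8 (since 8·8 = 64 = 7·9 + 1), so t ≡ 8·1 = 8 ≡ 8 (mod 9).
    Then x = 3 + 8·8 = 67, valid modulo lcm(8, 9) = 72: x ≡ 67 (mod 72).
  Combine with x ≡ 3 (mod 5): since gcd(72, 5) = 1, we get a unique residue mod 360.
    Write x = 67 + 72·t and substitute into x ≡ 3 (mod 5): 72·t ≡ 3 − 67 = -64 (mod 5).
    Reduce coefficients mod 5: 2·t ≡ 1 (mod 5).
    The inverse of 2 mod 5 is 3 (since 2·3 = 6 = 1·5 + 1), so t ≡ 3·1 = 3 ≡ 3 (mod 5).
    Then x = 67 + 72·3 = 283, valid modulo lcm(72, 5) = 360: x ≡ 283 (mod 360).
Verify: 283 mod 8 = 3 ✓, 283 mod 9 = 4 ✓, 283 mod 5 = 3 ✓.

x ≡ 283 (mod 360).


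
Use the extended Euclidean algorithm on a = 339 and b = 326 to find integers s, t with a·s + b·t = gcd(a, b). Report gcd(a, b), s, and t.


Euclidean algorithm on (339, 326) — divide until remainder is 0:
  339 = 1 · 326 + 13
  326 = 25 · 13 + 1
  13 = 13 · 1 + 0
gcd(339, 326) = 1.
Track Bezout coefficients alongside the remainders: start with r₀ = 339 = a·1 + b·0 (s = 1, t = 0) and r₁ = 326 = a·0 + b·1 (s = 0, t = 1); each new remainder r_{k+1} = r_{k-1} − q_k·r_k inherits s_{k+1} = s_{k-1} − q_k·s_k, t_{k+1} = t_{k-1} − q_k·t_k, so r_k = a·s_k + b·t_k at every step:
  q = 1: r = 13, s = 1 − 1·0 = 1, t = 0 − 1·1 = -1  (check: 339·1 + 326·(-1) = 13)
  q = 25: r = 1, s = 0 − 25·1 = -25, t = 1 − 25·(-1) = 26  (check: 339·(-25) + 326·26 = 1)
The row with r = 1 (the gcd) gives the Bezout coefficients s = -25, t = 26.
Result: 339 · (-25) + 326 · (26) = 1.

gcd(339, 326) = 1; s = -25, t = 26 (check: 339·(-25) + 326·26 = 1).


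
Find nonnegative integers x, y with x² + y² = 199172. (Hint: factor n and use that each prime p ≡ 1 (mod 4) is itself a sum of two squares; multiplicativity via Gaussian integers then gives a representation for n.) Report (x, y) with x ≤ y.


Step 1: Factor n = 199172 = 2^2 · 17 · 29 · 101.
Step 2: Check the mod-4 condition on each prime factor: 2 = 2 (special); 17 ≡ 1 (mod 4), exponent 1; 29 ≡ 1 (mod 4), exponent 1; 101 ≡ 1 (mod 4), exponent 1.
All primes ≡ 3 (mod 4) appear to even exponent (or don't appear), so by the two-squares theorem n IS expressible as a sum of two squares.
Step 3: Build a representation. Group n = k² · m with k = 2 and m = 17 · 29 · 101 = 49793 (a product of primes ≡ 1 (mod 4)); a representation of m scales to one of n via (k·x)² + (k·y)² = k²(x² + y²). Each prime p ≡ 1 (mod 4) is itself a sum of two squares; find a² by testing p − a² for a perfect square:
  17: 17 − 1² = 16 = 4² ⇒ 17 = 1² + 4².
  29: 29 − 1² = 28, 29 − 2² = 25 = 5² ⇒ 29 = 2² + 5².
  101: 101 − 1² = 100 = 10² ⇒ 101 = 1² + 10².
  Combine using the Brahmagupta–Fibonacci identity (a² + b²)(c² + d²) = (ac − bd)² + (ad + bc)² = (ac + bd)² + (ad − bc)²:
  17 · 29 = 493: from (1² + 4²)(2² + 5²), take (1·2 − 4·5, 1·5 + 4·2) = (2 − 20, 5 + 8) = (-18, 13); dropping signs (only squares matter) gives (18, 13); check 18² + 13² = 324 + 169 = 493 ✓.
  493 · 101 = 49793: from (18² + 13²)(1² + 10²), take (18·1 − 13·10, 18·10 + 13·1) = (18 − 130, 180 + 13) = (-112, 193); dropping signs (only squares matter) gives (112, 193); check 112² + 193² = 12544 + 37249 = 49793 ✓.
  Scale by k = 2: (2·112, 2·193) = (224, 386).
Step 4: Order so x ≤ y and verify: 224² + 386² = 50176 + 148996 = 199172 = n. ✓

n = 199172 = 224² + 386² (one valid representation with x ≤ y).


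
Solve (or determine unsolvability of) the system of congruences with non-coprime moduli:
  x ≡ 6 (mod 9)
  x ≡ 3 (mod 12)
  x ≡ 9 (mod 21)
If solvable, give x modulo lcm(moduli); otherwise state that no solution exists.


Moduli 9, 12, 21 are not pairwise coprime, so CRT works modulo lcm(m_i) when all pairwise compatibility conditions hold.
Pairwise compatibility: gcd(m_i, m_j) must divide a_i - a_j for every pair.
Merge one congruence at a time:
  Start: x ≡ 6 (mod 9).
  Combine with x ≡ 3 (mod 12): gcd(9, 12) = 3; 3 - 6 = -3, which IS divisible by 3, so compatible.
    Write x = 6 + 9·t and substitute into x ≡ 3 (mod 12): 9·t ≡ 3 − 6 = -3 (mod 12).
    Divide the congruence (and modulus) by g = 3: 3·t ≡ -1 (mod 4).
    Reduce coefficients mod 4: 3·t ≡ 3 (mod 4).
    The inverse of 3 mod 4 is 3 (since 3·3 = 9 = 2·4 + 1), so t ≡ 3·3 = 9 ≡ 1 (mod 4).
    Then x = 6 + 9·1 = 15, valid modulo lcm(9, 12) = 36: x ≡ 15 (mod 36).
  Combine with x ≡ 9 (mod 21): gcd(36, 21) = 3; 9 - 15 = -6, which IS divisible by 3, so compatible.
    Write x = 15 + 36·t and substitute into x ≡ 9 (mod 21): 36·t ≡ 9 − 15 = -6 (mod 21).
    Divide the congruence (and modulus) by g = 3: 12·t ≡ -2 (mod 7).
    Reduce coefficients mod 7: 5·t ≡ 5 (mod 7).
    The inverse of 5 mod 7 is 3 (since 5·3 = 15 = 2·7 + 1), so t ≡ 3·5 = 15 ≡ 1 (mod 7).
    Then x = 15 + 36·1 = 51, valid modulo lcm(36, 21) = 252: x ≡ 51 (mod 252).
Verify: 51 mod 9 = 6, 51 mod 12 = 3, 51 mod 21 = 9.

x ≡ 51 (mod 252).


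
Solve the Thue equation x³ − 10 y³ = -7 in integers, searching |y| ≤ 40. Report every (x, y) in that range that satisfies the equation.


The equation is x³ - 10y³ = -7. For fixed y, x³ = 10·y³ − 7, so a solution requires the RHS to be a perfect cube.
Strategy: iterate y from -40 to 40, compute RHS = 10·y³ − 7, and check whether it is a (positive or negative) perfect cube.
Check small values of y:
  y = 0: RHS = -7 is not a perfect cube.
  y = 1: RHS = 3 is not a perfect cube.
  y = -1: RHS = -17 is not a perfect cube.
  y = 2: RHS = 73 is not a perfect cube.
  y = -2: RHS = -87 is not a perfect cube.
  y = 3: RHS = 263 is not a perfect cube.
  y = -3: RHS = -277 is not a perfect cube.
Continuing the search up to |y| = 40 finds no solutions either.
No (x, y) in the scanned range satisfies the equation.

No integer solutions with |y| ≤ 40.


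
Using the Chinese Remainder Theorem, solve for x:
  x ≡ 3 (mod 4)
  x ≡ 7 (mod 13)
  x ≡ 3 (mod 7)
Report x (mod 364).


Moduli 4, 13, 7 are pairwise coprime; by CRT there is a unique solution modulo M = 4 · 13 · 7 = 364.
Solve pairwise, accumulating the modulus:
  Start with x ≡ 3 (mod 4).
  Combine with x ≡ 7 (mod 13): since gcd(4, 13) = 1, we get a unique residue mod 52.
    Write x = 3 + 4·t and substitute into x ≡ 7 (mod 13): 4·t ≡ 7 − 3 = 4 (mod 13).
    The inverse of 4 mod 13 is 10 (since 4·10 = 40 = 3·13 + 1), so t ≡ 10·4 = 40 ≡ 1 (mod 13).
    Then x = 3 + 4·1 = 7, valid modulo lcm(4, 13) = 52: x ≡ 7 (mod 52).
  Combine with x ≡ 3 (mod 7): since gcd(52, 7) = 1, we get a unique residue mod 364.
    Write x = 7 + 52·t and substitute into x ≡ 3 (mod 7): 52·t ≡ 3 − 7 = -4 (mod 7).
    Reduce coefficients mod 7: 3·t ≡ 3 (mod 7).
    The inverse of 3 mod 7 is 5 (since 3·5 = 15 = 2·7 + 1), so t ≡ 5·3 = 15 ≡ 1 (mod 7).
    Then x = 7 + 52·1 = 59, valid modulo lcm(52, 7) = 364: x ≡ 59 (mod 364).
Verify: 59 mod 4 = 3 ✓, 59 mod 13 = 7 ✓, 59 mod 7 = 3 ✓.

x ≡ 59 (mod 364).


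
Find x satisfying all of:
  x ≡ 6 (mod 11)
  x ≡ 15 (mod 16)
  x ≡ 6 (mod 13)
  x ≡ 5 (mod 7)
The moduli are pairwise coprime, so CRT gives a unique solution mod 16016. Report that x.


Product of moduli M = 11 · 16 · 13 · 7 = 16016.
Merge one congruence at a time:
  Start: x ≡ 6 (mod 11).
  Combine with x ≡ 15 (mod 16); new modulus lcm = 176.
    Write x = 6 + 11·t and substitute into x ≡ 15 (mod 16): 11·t ≡ 15 − 6 = 9 (mod 16).
    The inverse of 11 mod 16 is 3 (since 11·3 = 33 = 2·16 + 1), so t ≡ 3·9 = 27 ≡ 11 (mod 16).
    Then x = 6 + 11·11 = 127, valid modulo lcm(11, 16) = 176: x ≡ 127 (mod 176).
  Combine with x ≡ 6 (mod 13); new modulus lcm = 2288.
    Write x = 127 + 176·t and substitute into x ≡ 6 (mod 13): 176·t ≡ 6 − 127 = -121 (mod 13).
    Reduce coefficients mod 13: 7·t ≡ 9 (mod 13).
    The inverse of 7 mod 13 is 2 (since 7·2 = 14 = 1·13 + 1), so t ≡ 2·9 = 18 ≡ 5 (mod 13).
    Then x = 127 + 176·5 = 1007, valid modulo lcm(176, 13) = 2288: x ≡ 1007 (mod 2288).
  Combine with x ≡ 5 (mod 7); new modulus lcm = 16016.
    Write x = 1007 + 2288·t and substitute into x ≡ 5 (mod 7): 2288·t ≡ 5 − 1007 = -1002 (mod 7).
    Reduce coefficients mod 7: 6·t ≡ 6 (mod 7).
    The inverse of 6 mod 7 is 6 (since 6·6 = 36 = 5·7 + 1), so t ≡ 6·6 = 36 ≡ 1 (mod 7).
    Then x = 1007 + 2288·1 = 3295, valid modulo lcm(2288, 7) = 16016: x ≡ 3295 (mod 16016).
Verify against each original: 3295 mod 11 = 6, 3295 mod 16 = 15, 3295 mod 13 = 6, 3295 mod 7 = 5.

x ≡ 3295 (mod 16016).


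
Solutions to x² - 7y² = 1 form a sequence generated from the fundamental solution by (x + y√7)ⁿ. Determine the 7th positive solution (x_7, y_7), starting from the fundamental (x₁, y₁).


Step 1: Find the fundamental solution (x₁, y₁) of x² - 7y² = 1.
  Expand √7 as a continued fraction. a₀ = ⌊√7⌋ = 2; iterate m_{k+1} = d_k·a_k − m_k, d_{k+1} = (7 − m_{k+1}²)/d_k, a_{k+1} = ⌊(a₀ + m_{k+1})/d_{k+1}⌋ (starting m₀ = 0, d₀ = 1), with convergents p_k = a_k·p_{k-1} + p_{k-2}, q_k = a_k·q_{k-1} + q_{k-2} (p₋₁ = 1, q₋₁ = 0):
  k = 0: a₀ = 2; p₀/q₀ = 2/1; p₀² − 7·q₀² = 4 − 7 = -3.
  k = 1: m = 2, d = 3, a = ⌊(2 + 2)/3⌋ = 1; p/q = (1·2 + 1)/(1·1 + 0) = 3/1; p² − 7·q² = 9 − 7 = 2.
  k = 2: m = 1, d = 2, a = ⌊(2 + 1)/2⌋ = 1; p/q = (1·3 + 2)/(1·1 + 1) = 5/2; p² − 7·q² = 25 − 28 = -3.
  k = 3: m = 1, d = 3, a = ⌊(2 + 1)/3⌋ = 1; p/q = (1·5 + 3)/(1·2 + 1) = 8/3; p² − 7·q² = 64 − 63 = 1.
  The first convergent with p² − 7·q² = 1 gives the fundamental solution (x₁, y₁) = (8, 3).
Step 2: Apply the recurrence (x_{n+1}, y_{n+1}) = (x₁x_n + 7y₁y_n, x₁y_n + y₁x_n) repeatedly.
  From (x_1, y_1) = (8, 3): x_2 = 8·8 + 7·3·3 = 127; y_2 = 8·3 + 3·8 = 48.
  From (x_2, y_2) = (127, 48): x_3 = 8·127 + 7·3·48 = 2024; y_3 = 8·48 + 3·127 = 765.
  From (x_3, y_3) = (2024, 765): x_4 = 8·2024 + 7·3·765 = 32257; y_4 = 8·765 + 3·2024 = 12192.
  From (x_4, y_4) = (32257, 12192): x_5 = 8·32257 + 7·3·12192 = 514088; y_5 = 8·12192 + 3·32257 = 194307.
  From (x_5, y_5) = (514088, 194307): x_6 = 8·514088 + 7·3·194307 = 8193151; y_6 = 8·194307 + 3·514088 = 3096720.
  From (x_6, y_6) = (8193151, 3096720): x_7 = 8·8193151 + 7·3·3096720 = 130576328; y_7 = 8·3096720 + 3·8193151 = 49353213.
Step 3: Verify x_7² - 7·y_7² = 17050177433963584 - 17050177433963583 = 1 (should be 1). ✓

(x_1, y_1) = (8, 3); (x_7, y_7) = (130576328, 49353213).


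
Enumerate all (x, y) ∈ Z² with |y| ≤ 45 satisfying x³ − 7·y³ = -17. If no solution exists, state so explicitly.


The equation is x³ - 7y³ = -17. For fixed y, x³ = 7·y³ − 17, so a solution requires the RHS to be a perfect cube.
Strategy: iterate y from -45 to 45, compute RHS = 7·y³ − 17, and check whether it is a (positive or negative) perfect cube.
Check small values of y:
  y = 0: RHS = -17 is not a perfect cube.
  y = 1: RHS = -10 is not a perfect cube.
  y = -1: RHS = -24 is not a perfect cube.
  y = 2: RHS = 39 is not a perfect cube.
  y = -2: RHS = -73 is not a perfect cube.
  y = 3: RHS = 172 is not a perfect cube.
  y = -3: RHS = -206 is not a perfect cube.
Continuing the search up to |y| = 45 finds no solutions either.
No (x, y) in the scanned range satisfies the equation.

No integer solutions with |y| ≤ 45.


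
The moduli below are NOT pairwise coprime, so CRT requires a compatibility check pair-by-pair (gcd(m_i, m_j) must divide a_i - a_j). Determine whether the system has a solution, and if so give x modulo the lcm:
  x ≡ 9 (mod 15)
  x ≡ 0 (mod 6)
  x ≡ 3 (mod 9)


Moduli 15, 6, 9 are not pairwise coprime, so CRT works modulo lcm(m_i) when all pairwise compatibility conditions hold.
Pairwise compatibility: gcd(m_i, m_j) must divide a_i - a_j for every pair.
Merge one congruence at a time:
  Start: x ≡ 9 (mod 15).
  Combine with x ≡ 0 (mod 6): gcd(15, 6) = 3; 0 - 9 = -9, which IS divisible by 3, so compatible.
    Write x = 9 + 15·t and substitute into x ≡ 0 (mod 6): 15·t ≡ 0 − 9 = -9 (mod 6).
    Divide the congruence (and modulus) by g = 3: 5·t ≡ -3 (mod 2).
    Reduce coefficients mod 2: 1·t ≡ 1 (mod 2).
    So t ≡ 1 (mod 2).
    Then x = 9 + 15·1 = 24, valid modulo lcm(15, 6) = 30: x ≡ 24 (mod 30).
  Combine with x ≡ 3 (mod 9): gcd(30, 9) = 3; 3 - 24 = -21, which IS divisible by 3, so compatible.
    Write x = 24 + 30·t and substitute into x ≡ 3 (mod 9): 30·t ≡ 3 − 24 = -21 (mod 9).
    Divide the congruence (and modulus) by g = 3: 10·t ≡ -7 (mod 3).
    Reduce coefficients mod 3: 1·t ≡ 2 (mod 3).
    So t ≡ 2 (mod 3).
    Then x = 24 + 30·2 = 84, valid modulo lcm(30, 9) = 90: x ≡ 84 (mod 90).
Verify: 84 mod 15 = 9, 84 mod 6 = 0, 84 mod 9 = 3.

x ≡ 84 (mod 90).


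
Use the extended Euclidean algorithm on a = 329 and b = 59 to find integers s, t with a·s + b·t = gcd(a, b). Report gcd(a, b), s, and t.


Euclidean algorithm on (329, 59) — divide until remainder is 0:
  329 = 5 · 59 + 34
  59 = 1 · 34 + 25
  34 = 1 · 25 + 9
  25 = 2 · 9 + 7
  9 = 1 · 7 + 2
  7 = 3 · 2 + 1
  2 = 2 · 1 + 0
gcd(329, 59) = 1.
Track Bezout coefficients alongside the remainders: start with r₀ = 329 = a·1 + b·0 (s = 1, t = 0) and r₁ = 59 = a·0 + b·1 (s = 0, t = 1); each new remainder r_{k+1} = r_{k-1} − q_k·r_k inherits s_{k+1} = s_{k-1} − q_k·s_k, t_{k+1} = t_{k-1} − q_k·t_k, so r_k = a·s_k + b·t_k at every step:
  q = 5: r = 34, s = 1 − 5·0 = 1, t = 0 − 5·1 = -5  (check: 329·1 + 59·(-5) = 34)
  q = 1: r = 25, s = 0 − 1·1 = -1, t = 1 − 1·(-5) = 6  (check: 329·(-1) + 59·6 = 25)
  q = 1: r = 9, s = 1 − 1·(-1) = 2, t = -5 − 1·6 = -11  (check: 329·2 + 59·(-11) = 9)
  q = 2: r = 7, s = -1 − 2·2 = -5, t = 6 − 2·(-11) = 28  (check: 329·(-5) + 59·28 = 7)
  q = 1: r = 2, s = 2 − 1·(-5) = 7, t = -11 − 1·28 = -39  (check: 329·7 + 59·(-39) = 2)
  q = 3: r = 1, s = -5 − 3·7 = -26, t = 28 − 3·(-39) = 145  (check: 329·(-26) + 59·145 = 1)
The row with r = 1 (the gcd) gives the Bezout coefficients s = -26, t = 145.
Result: 329 · (-26) + 59 · (145) = 1.

gcd(329, 59) = 1; s = -26, t = 145 (check: 329·(-26) + 59·145 = 1).


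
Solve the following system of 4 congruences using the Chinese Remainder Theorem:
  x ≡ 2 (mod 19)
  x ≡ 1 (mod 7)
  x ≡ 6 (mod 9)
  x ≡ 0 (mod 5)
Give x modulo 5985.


Product of moduli M = 19 · 7 · 9 · 5 = 5985.
Merge one congruence at a time:
  Start: x ≡ 2 (mod 19).
  Combine with x ≡ 1 (mod 7); new modulus lcm = 133.
    Write x = 2 + 19·t and substitute into x ≡ 1 (mod 7): 19·t ≡ 1 − 2 = -1 (mod 7).
    Reduce coefficients mod 7: 5·t ≡ 6 (mod 7).
    The inverse of 5 mod 7 is 3 (since 5·3 = 15 = 2·7 + 1), so t ≡ 3·6 = 18 ≡ 4 (mod 7).
    Then x = 2 + 19·4 = 78, valid modulo lcm(19, 7) = 133: x ≡ 78 (mod 133).
  Combine with x ≡ 6 (mod 9); new modulus lcm = 1197.
    Write x = 78 + 133·t and substitute into x ≡ 6 (mod 9): 133·t ≡ 6 − 78 = -72 (mod 9).
    Reduce coefficients mod 9: 7·t ≡ 0 (mod 9).
    The inverse of 7 mod 9 is 4 (since 7·4 = 28 = 3·9 + 1), so t ≡ 4·0 = 0 ≡ 0 (mod 9).
    Then x = 78 + 133·0 = 78, valid modulo lcm(133, 9) = 1197: x ≡ 78 (mod 1197).
  Combine with x ≡ 0 (mod 5); new modulus lcm = 5985.
    Write x = 78 + 1197·t and substitute into x ≡ 0 (mod 5): 1197·t ≡ 0 − 78 = -78 (mod 5).
    Reduce coefficients mod 5: 2·t ≡ 2 (mod 5).
    The inverse of 2 mod 5 is 3 (since 2·3 = 6 = 1·5 + 1), so t ≡ 3·2 = 6 ≡ 1 (mod 5).
    Then x = 78 + 1197·1 = 1275, valid modulo lcm(1197, 5) = 5985: x ≡ 1275 (mod 5985).
Verify against each original: 1275 mod 19 = 2, 1275 mod 7 = 1, 1275 mod 9 = 6, 1275 mod 5 = 0.

x ≡ 1275 (mod 5985).


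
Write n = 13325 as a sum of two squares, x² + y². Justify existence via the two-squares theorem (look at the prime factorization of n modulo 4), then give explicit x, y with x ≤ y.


Step 1: Factor n = 13325 = 5^2 · 13 · 41.
Step 2: Check the mod-4 condition on each prime factor: 5 ≡ 1 (mod 4), exponent 2; 13 ≡ 1 (mod 4), exponent 1; 41 ≡ 1 (mod 4), exponent 1.
All primes ≡ 3 (mod 4) appear to even exponent (or don't appear), so by the two-squares theorem n IS expressible as a sum of two squares.
Step 3: Build a representation. Group n = k² · m with k = 5 and m = 13 · 41 = 533 (a product of primes ≡ 1 (mod 4)); a representation of m scales to one of n via (k·x)² + (k·y)² = k²(x² + y²). Each prime p ≡ 1 (mod 4) is itself a sum of two squares; find a² by testing p − a² for a perfect square:
  13: 13 − 1² = 12, 13 − 2² = 9 = 3² ⇒ 13 = 2² + 3².
  41: 41 − 1² = 40, 41 − 2² = 37, 41 − 3² = 32, 41 − 4² = 25 = 5² ⇒ 41 = 4² + 5².
  Combine using the Brahmagupta–Fibonacci identity (a² + b²)(c² + d²) = (ac − bd)² + (ad + bc)² = (ac + bd)² + (ad − bc)²:
  13 · 41 = 533: from (2² + 3²)(4² + 5²), take (2·4 − 3·5, 2·5 + 3·4) = (8 − 15, 10 + 12) = (-7, 22); dropping signs (only squares matter) gives (7, 22); check 7² + 22² = 49 + 484 = 533 ✓.
  Scale by k = 5: (5·7, 5·22) = (35, 110).
Step 4: Order so x ≤ y and verify: 35² + 110² = 1225 + 12100 = 13325 = n. ✓

n = 13325 = 35² + 110² (one valid representation with x ≤ y).


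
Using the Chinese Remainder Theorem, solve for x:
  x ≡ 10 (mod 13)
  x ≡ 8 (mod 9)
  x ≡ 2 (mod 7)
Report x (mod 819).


Moduli 13, 9, 7 are pairwise coprime; by CRT there is a unique solution modulo M = 13 · 9 · 7 = 819.
Solve pairwise, accumulating the modulus:
  Start with x ≡ 10 (mod 13).
  Combine with x ≡ 8 (mod 9): since gcd(13, 9) = 1, we get a unique residue mod 117.
    Write x = 10 + 13·t and substitute into x ≡ 8 (mod 9): 13·t ≡ 8 − 10 = -2 (mod 9).
    Reduce coefficients mod 9: 4·t ≡ 7 (mod 9).
    The inverse of 4 mod 9 is 7 (since 4·7 = 28 = 3·9 + 1), so t ≡ 7·7 = 49 ≡ 4 (mod 9).
    Then x = 10 + 13·4 = 62, valid modulo lcm(13, 9) = 117: x ≡ 62 (mod 117).
  Combine with x ≡ 2 (mod 7): since gcd(117, 7) = 1, we get a unique residue mod 819.
    Write x = 62 + 117·t and substitute into x ≡ 2 (mod 7): 117·t ≡ 2 − 62 = -60 (mod 7).
    Reduce coefficients mod 7: 5·t ≡ 3 (mod 7).
    The inverse of 5 mod 7 is 3 (since 5·3 = 15 = 2·7 + 1), so t ≡ 3·3 = 9 ≡ 2 (mod 7).
    Then x = 62 + 117·2 = 296, valid modulo lcm(117, 7) = 819: x ≡ 296 (mod 819).
Verify: 296 mod 13 = 10 ✓, 296 mod 9 = 8 ✓, 296 mod 7 = 2 ✓.

x ≡ 296 (mod 819).


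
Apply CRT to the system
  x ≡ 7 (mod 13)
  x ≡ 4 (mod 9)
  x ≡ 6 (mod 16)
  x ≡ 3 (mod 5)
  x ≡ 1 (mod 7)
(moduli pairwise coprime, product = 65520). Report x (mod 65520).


Product of moduli M = 13 · 9 · 16 · 5 · 7 = 65520.
Merge one congruence at a time:
  Start: x ≡ 7 (mod 13).
  Combine with x ≡ 4 (mod 9); new modulus lcm = 117.
    Write x = 7 + 13·t and substitute into x ≡ 4 (mod 9): 13·t ≡ 4 − 7 = -3 (mod 9).
    Reduce coefficients mod 9: 4·t ≡ 6 (mod 9).
    The inverse of 4 mod 9 is 7 (since 4·7 = 28 = 3·9 + 1), so t ≡ 7·6 = 42 ≡ 6 (mod 9).
    Then x = 7 + 13·6 = 85, valid modulo lcm(13, 9) = 117: x ≡ 85 (mod 117).
  Combine with x ≡ 6 (mod 16); new modulus lcm = 1872.
    Write x = 85 + 117·t and substitute into x ≡ 6 (mod 16): 117·t ≡ 6 − 85 = -79 (mod 16).
    Reduce coefficients mod 16: 5·t ≡ 1 (mod 16).
    The inverse of 5 mod 16 is 13 (since 5·13 = 65 = 4·16 + 1), so t ≡ 13·1 = 13 ≡ 13 (mod 16).
    Then x = 85 + 117·13 = 1606, valid modulo lcm(117, 16) = 1872: x ≡ 1606 (mod 1872).
  Combine with x ≡ 3 (mod 5); new modulus lcm = 9360.
    Write x = 1606 + 1872·t and substitute into x ≡ 3 (mod 5): 1872·t ≡ 3 − 1606 = -1603 (mod 5).
    Reduce coefficients mod 5: 2·t ≡ 2 (mod 5).
    The inverse of 2 mod 5 is 3 (since 2·3 = 6 = 1·5 + 1), so t ≡ 3·2 = 6 ≡ 1 (mod 5).
    Then x = 1606 + 1872·1 = 3478, valid modulo lcm(1872, 5) = 9360: x ≡ 3478 (mod 9360).
  Combine with x ≡ 1 (mod 7); new modulus lcm = 65520.
    Write x = 3478 + 9360·t and substitute into x ≡ 1 (mod 7): 9360·t ≡ 1 − 3478 = -3477 (mod 7).
    Reduce coefficients mod 7: 1·t ≡ 2 (mod 7).
    So t ≡ 2 (mod 7).
    Then x = 3478 + 9360·2 = 22198, valid modulo lcm(9360, 7) = 65520: x ≡ 22198 (mod 65520).
Verify against each original: 22198 mod 13 = 7, 22198 mod 9 = 4, 22198 mod 16 = 6, 22198 mod 5 = 3, 22198 mod 7 = 1.

x ≡ 22198 (mod 65520).


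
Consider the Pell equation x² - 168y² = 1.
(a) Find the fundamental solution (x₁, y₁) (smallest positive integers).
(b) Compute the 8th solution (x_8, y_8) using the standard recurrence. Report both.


Step 1: Find the fundamental solution (x₁, y₁) of x² - 168y² = 1.
  Expand √168 as a continued fraction. a₀ = ⌊√168⌋ = 12; iterate m_{k+1} = d_k·a_k − m_k, d_{k+1} = (168 − m_{k+1}²)/d_k, a_{k+1} = ⌊(a₀ + m_{k+1})/d_{k+1}⌋ (starting m₀ = 0, d₀ = 1), with convergents p_k = a_k·p_{k-1} + p_{k-2}, q_k = a_k·q_{k-1} + q_{k-2} (p₋₁ = 1, q₋₁ = 0):
  k = 0: a₀ = 12; p₀/q₀ = 12/1; p₀² − 168·q₀² = 144 − 168 = -24.
  k = 1: m = 12, d = 24, a = ⌊(12 + 12)/24⌋ = 1; p/q = (1·12 + 1)/(1·1 + 0) = 13/1; p² − 168·q² = 169 − 168 = 1.
  The first convergent with p² − 168·q² = 1 gives the fundamental solution (x₁, y₁) = (13, 1).
Step 2: Apply the recurrence (x_{n+1}, y_{n+1}) = (x₁x_n + 168y₁y_n, x₁y_n + y₁x_n) repeatedly.
  From (x_1, y_1) = (13, 1): x_2 = 13·13 + 168·1·1 = 337; y_2 = 13·1 + 1·13 = 26.
  From (x_2, y_2) = (337, 26): x_3 = 13·337 + 168·1·26 = 8749; y_3 = 13·26 + 1·337 = 675.
  From (x_3, y_3) = (8749, 675): x_4 = 13·8749 + 168·1·675 = 227137; y_4 = 13·675 + 1·8749 = 17524.
  From (x_4, y_4) = (227137, 17524): x_5 = 13·227137 + 168·1·17524 = 5896813; y_5 = 13·17524 + 1·227137 = 454949.
  From (x_5, y_5) = (5896813, 454949): x_6 = 13·5896813 + 168·1·454949 = 153090001; y_6 = 13·454949 + 1·5896813 = 11811150.
  From (x_6, y_6) = (153090001, 11811150): x_7 = 13·153090001 + 168·1·11811150 = 3974443213; y_7 = 13·11811150 + 1·153090001 = 306634951.
  From (x_7, y_7) = (3974443213, 306634951): x_8 = 13·3974443213 + 168·1·306634951 = 103182433537; y_8 = 13·306634951 + 1·3974443213 = 7960697576.
Step 3: Verify x_8² - 168·y_8² = 10646614590617422330369 - 10646614590617422330368 = 1 (should be 1). ✓

(x_1, y_1) = (13, 1); (x_8, y_8) = (103182433537, 7960697576).
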